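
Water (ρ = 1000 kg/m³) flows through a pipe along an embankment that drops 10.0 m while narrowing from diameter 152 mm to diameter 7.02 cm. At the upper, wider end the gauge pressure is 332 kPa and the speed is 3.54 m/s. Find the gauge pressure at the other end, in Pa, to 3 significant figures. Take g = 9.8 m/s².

299000 Pa

Continuity gives A₁v₁ = A₂v₂, so v₂ = (181 cm²)/(38.7 cm²) × 3.54 m/s = 16.6 m/s.
Bernoulli: P₁ + ½ρv₁² + ρg h₁ = P₂ + ½ρv₂² + ρg h₂, so P₂ = P₁ + ½ρ(v₁² − v₂²) − ρg(h₂ − h₁).
P₂ = 332000 + ½·1000·(3.54² − 16.6²) − 1000·9.8·(−10.0) = 332000 + (-131000) − (-98000) = 299000 Pa.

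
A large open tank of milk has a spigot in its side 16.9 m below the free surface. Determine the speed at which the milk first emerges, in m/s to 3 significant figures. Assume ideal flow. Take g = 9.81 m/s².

v ≈ 18.2 m/s

With the surface at rest and both surface and jet at atmospheric pressure, Bernoulli gives ρg h = ½ρv², so v = √(2gh) = √(2·9.81·16.9) = 18.2 m/s.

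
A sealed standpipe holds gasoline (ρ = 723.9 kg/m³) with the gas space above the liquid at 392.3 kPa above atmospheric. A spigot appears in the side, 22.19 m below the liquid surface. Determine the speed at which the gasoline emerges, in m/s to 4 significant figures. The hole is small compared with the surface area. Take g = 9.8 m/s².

Take point 1 at the surface (v₁ ≈ 0) and point 2 at the hole (at atmospheric pressure). Bernoulli: P₁ + ρg h = P_atm + ½ρv₂².
With P₁ − P_atm = 392300 Pa, v₂ = √(2gh + 2ΔP/ρ) = √(2·9.8·22.19 + 2·392300/723.9) = 38.97 m/s.

38.97 m/s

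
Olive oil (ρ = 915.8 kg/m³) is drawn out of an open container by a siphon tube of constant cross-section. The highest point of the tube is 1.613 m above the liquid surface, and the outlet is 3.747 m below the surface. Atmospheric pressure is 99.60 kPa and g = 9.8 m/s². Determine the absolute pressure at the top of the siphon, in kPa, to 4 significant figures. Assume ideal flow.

P_top ≈ 51.49 kPa

From the surface to the outlet (both open to atmosphere, surface at rest): v = √(2g·h_out) = √(2·9.8·3.747) = 8.570 m/s.
Continuity keeps v the same throughout the tube; from surface to crest, P_atm + 0 = P_top + ½ρv² + ρg·h_top.
P_top = 99600 − ½·915.8·8.570² − 915.8·9.8·1.613 = 51490 Pa.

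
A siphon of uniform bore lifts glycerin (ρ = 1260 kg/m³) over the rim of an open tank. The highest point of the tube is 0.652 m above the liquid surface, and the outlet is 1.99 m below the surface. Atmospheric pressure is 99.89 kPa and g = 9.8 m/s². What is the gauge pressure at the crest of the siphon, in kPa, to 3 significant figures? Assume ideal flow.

From the surface to the outlet (both open to atmosphere, surface at rest): v = √(2g·h_out) = √(2·9.8·1.99) = 6.25 m/s.
The bore is uniform, so the speed at the crest is the same v. Bernoulli surface→crest: P_atm = P_top + ½ρv² + ρg·h_top.
P_top = 99890 − ½·1260·6.25² − 1260·9.8·0.652 = 67300 Pa. So P_gauge = P_top − P_atm = -32600 Pa.

-32.6 kPa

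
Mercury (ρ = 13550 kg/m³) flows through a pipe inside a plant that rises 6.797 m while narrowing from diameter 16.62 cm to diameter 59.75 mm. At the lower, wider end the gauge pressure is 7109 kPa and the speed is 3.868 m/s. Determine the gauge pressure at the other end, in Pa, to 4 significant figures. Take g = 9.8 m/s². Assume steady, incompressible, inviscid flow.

The volume flow rate is constant, so v₂ = (A₁/A₂)v₁ = (216.9/28.04)·3.868 = 29.93 m/s.
Bernoulli: P₁ + ½ρv₁² + ρg h₁ = P₂ + ½ρv₂² + ρg h₂, so P₂ = P₁ + ½ρ(v₁² − v₂²) − ρg(h₂ − h₁).
P₂ = 7109000 + ½·13550·(3.868² − 29.93²) − 13550·9.8·(+6.797) = 7109000 + (-5967000) − (902600) = 239700 Pa.

P₂ ≈ 239700 Pa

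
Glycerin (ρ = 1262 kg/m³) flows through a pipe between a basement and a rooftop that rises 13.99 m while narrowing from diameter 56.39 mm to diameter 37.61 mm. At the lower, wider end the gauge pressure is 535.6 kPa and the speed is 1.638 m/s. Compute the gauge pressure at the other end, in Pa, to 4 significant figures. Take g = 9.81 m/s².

355500 Pa

Mass conservation (A₁v₁ = A₂v₂) gives v₂ = 1.638 × 24.97/11.11 = 3.682 m/s.
Applying Bernoulli between the two ends and solving for P₂: P₂ = P₁ + ½ρ(v₁² − v₂²) − ρgΔh.
P₂ = 535600 + ½·1262·(1.638² − 3.682²) − 1262·9.81·(+13.99) = 535600 + (-6863) − (173200) = 355500 Pa.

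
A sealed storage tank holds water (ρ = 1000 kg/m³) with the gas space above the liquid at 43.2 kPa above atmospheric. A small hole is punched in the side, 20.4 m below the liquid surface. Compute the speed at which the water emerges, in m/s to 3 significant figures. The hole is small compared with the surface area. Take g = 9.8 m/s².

Take point 1 at the surface (v₁ ≈ 0) and point 2 at the hole (at atmospheric pressure). Bernoulli: P₁ + ρg h = P_atm + ½ρv₂².
With P₁ − P_atm = 43200 Pa, v₂ = √(2gh + 2ΔP/ρ) = √(2·9.8·20.4 + 2·43200/1000) = 22.1 m/s.

v = 22.1 m/s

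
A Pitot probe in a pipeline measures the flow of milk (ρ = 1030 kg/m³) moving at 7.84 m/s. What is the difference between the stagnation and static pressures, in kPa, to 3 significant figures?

ΔP = 31.7 kPa

Bernoulli between the free stream and the stagnation point: ½ρv² = P_stag − P_static.
ΔP = ½·1030·7.84² = 31700 Pa.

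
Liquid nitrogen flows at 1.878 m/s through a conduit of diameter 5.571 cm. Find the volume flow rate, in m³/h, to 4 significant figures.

Q = A·v = 0.002438 m² × 1.878 m/s = 0.004578 m³/s.
Converting: 0.004578 m³/s × 3600 = 16.48 m³/h.

Q ≈ 16.48 m³/h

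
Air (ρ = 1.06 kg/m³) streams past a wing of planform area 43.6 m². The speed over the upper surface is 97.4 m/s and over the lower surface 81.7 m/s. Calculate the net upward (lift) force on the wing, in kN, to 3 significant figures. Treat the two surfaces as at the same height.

The faster flow above has the lower pressure; Bernoulli (same height) gives ΔP = ½ρ(v_up² − v_low²).
ΔP = ½·1.06·(97.4² − 81.7²) = 1490 Pa.
Lift = ΔP · A = 1490 × 43.6 = 65000 N.

65.0 kN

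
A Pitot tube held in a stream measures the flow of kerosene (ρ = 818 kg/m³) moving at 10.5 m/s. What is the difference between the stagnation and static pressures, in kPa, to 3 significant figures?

45.1 kPa

At the stagnation point the flow is brought to rest, so Bernoulli gives P_stag − P_static = ½ρv².
ΔP = ½·818·10.5² = 45100 Pa.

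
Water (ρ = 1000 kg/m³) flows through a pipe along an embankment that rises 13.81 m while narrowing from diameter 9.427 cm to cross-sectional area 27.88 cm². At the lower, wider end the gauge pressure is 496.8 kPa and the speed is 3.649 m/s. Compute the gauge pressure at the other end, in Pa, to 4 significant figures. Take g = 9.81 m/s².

By continuity, v₂ = v₁·A₁/A₂ = 3.649·(69.80/27.88) = 9.135 m/s.
Applying Bernoulli between the two ends and solving for P₂: P₂ = P₁ + ½ρ(v₁² − v₂²) − ρgΔh.
P₂ = 496800 + ½·1000·(3.649² − 9.135²) − 1000·9.81·(+13.81) = 496800 + (-35070) − (135500) = 326300 Pa.

P₂ ≈ 326300 Pa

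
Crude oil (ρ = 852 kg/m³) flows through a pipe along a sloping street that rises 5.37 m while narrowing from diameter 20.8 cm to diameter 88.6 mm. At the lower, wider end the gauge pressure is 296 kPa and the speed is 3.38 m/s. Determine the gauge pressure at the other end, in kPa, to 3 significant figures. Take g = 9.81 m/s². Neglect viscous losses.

P₂ ≈ 108 kPa

Continuity gives A₁v₁ = A₂v₂, so v₂ = (340 cm²)/(61.7 cm²) × 3.38 m/s = 18.6 m/s.
Applying Bernoulli between the two ends and solving for P₂: P₂ = P₁ + ½ρ(v₁² − v₂²) − ρgΔh.
P₂ = 296000 + ½·852·(3.38² − 18.6²) − 852·9.81·(+5.37) = 296000 + (-143000) − (44900) = 108000 Pa.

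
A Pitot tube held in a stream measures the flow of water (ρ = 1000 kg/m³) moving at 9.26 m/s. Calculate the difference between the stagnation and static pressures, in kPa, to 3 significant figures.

ΔP ≈ 42.9 kPa

The dynamic pressure equals the rise in static pressure at the stagnation point: ΔP = ½ρv².
ΔP = ½·1000·9.26² = 42900 Pa.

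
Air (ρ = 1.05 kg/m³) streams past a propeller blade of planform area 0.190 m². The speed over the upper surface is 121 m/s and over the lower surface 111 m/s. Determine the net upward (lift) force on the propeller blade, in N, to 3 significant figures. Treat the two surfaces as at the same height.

F = 231 N

The faster flow above has the lower pressure; Bernoulli (same height) gives ΔP = ½ρ(v_up² − v_low²).
ΔP = ½·1.05·(121² − 111²) = 1220 Pa.
Lift = ΔP · A = 1220 × 0.190 = 231 N.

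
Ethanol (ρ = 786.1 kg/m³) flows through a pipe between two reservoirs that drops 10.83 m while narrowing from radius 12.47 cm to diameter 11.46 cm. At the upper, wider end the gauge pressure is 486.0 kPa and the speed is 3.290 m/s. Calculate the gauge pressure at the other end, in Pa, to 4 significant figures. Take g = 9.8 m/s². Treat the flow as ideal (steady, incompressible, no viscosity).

The volume flow rate is constant, so v₂ = (A₁/A₂)v₁ = (488.5/103.1)·3.290 = 15.58 m/s.
Energy conservation along the streamline gives P₂ = P₁ − ½ρ(v₂² − v₁²) − ρg(h₂ − h₁).
P₂ = 486000 + ½·786.1·(3.290² − 15.58²) − 786.1·9.8·(−10.83) = 486000 + (-91180) − (-83430) = 478300 Pa.

478300 Pa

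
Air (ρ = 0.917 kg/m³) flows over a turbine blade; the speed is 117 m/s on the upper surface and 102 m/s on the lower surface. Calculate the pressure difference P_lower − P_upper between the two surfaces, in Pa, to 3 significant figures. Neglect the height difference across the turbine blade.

ΔP ≈ 1510 Pa

The pressure is lower where the speed is higher: ΔP = ½ρ(v_up² − v_low²).
ΔP = ½·0.917·(117² − 102²) = 1510 Pa.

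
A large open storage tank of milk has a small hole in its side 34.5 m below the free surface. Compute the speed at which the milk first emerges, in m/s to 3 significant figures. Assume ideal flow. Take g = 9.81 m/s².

v ≈ 26.0 m/s

The surface is effectively still and both ends are open, so ½v² = gh and v = √(2·9.81·34.5) = 26.0 m/s.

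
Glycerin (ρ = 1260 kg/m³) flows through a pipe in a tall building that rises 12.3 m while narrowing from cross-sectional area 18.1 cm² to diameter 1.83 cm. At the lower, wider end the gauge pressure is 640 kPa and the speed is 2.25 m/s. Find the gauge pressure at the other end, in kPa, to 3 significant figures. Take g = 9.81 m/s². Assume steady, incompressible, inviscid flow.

Continuity gives A₁v₁ = A₂v₂, so v₂ = (18.1 cm²)/(2.63 cm²) × 2.25 m/s = 15.5 m/s.
Bernoulli: P₁ + ½ρv₁² + ρg h₁ = P₂ + ½ρv₂² + ρg h₂, so P₂ = P₁ + ½ρ(v₁² − v₂²) − ρg(h₂ − h₁).
P₂ = 640000 + ½·1260·(2.25² − 15.5²) − 1260·9.81·(+12.3) = 640000 + (-148000) − (152000) = 340000 Pa.

P₂ ≈ 340 kPa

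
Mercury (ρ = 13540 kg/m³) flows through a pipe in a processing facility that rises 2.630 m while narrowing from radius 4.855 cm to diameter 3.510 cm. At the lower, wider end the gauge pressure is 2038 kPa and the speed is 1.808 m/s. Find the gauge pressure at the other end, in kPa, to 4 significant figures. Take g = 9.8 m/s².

Mass conservation (A₁v₁ = A₂v₂) gives v₂ = 1.808 × 74.05/9.676 = 13.84 m/s.
Applying Bernoulli between the two ends and solving for P₂: P₂ = P₁ + ½ρ(v₁² − v₂²) − ρgΔh.
P₂ = 2038000 + ½·13540·(1.808² − 13.84²) − 13540·9.8·(+2.630) = 2038000 + (-1274000) − (349000) = 415100 Pa.

P₂ = 415.1 kPa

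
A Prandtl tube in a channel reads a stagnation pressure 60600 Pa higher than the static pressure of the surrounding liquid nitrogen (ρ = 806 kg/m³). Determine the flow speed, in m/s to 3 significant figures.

The dynamic pressure equals the rise in static pressure at the stagnation point: ΔP = ½ρv².
v = √(2ΔP/ρ) = √(2·60600/806) = 12.3 m/s.

v = 12.3 m/s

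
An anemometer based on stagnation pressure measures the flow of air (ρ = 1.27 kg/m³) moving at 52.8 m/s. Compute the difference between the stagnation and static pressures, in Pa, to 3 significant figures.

1770 Pa

At the stagnation point the flow is brought to rest, so Bernoulli gives P_stag − P_static = ½ρv².
ΔP = ½·1.27·52.8² = 1770 Pa.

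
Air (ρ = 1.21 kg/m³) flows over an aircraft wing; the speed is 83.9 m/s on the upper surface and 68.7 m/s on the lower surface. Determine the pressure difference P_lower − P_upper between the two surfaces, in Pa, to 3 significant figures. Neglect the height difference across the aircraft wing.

ΔP ≈ 1400 Pa

Bernoulli (same height): P_lower − P_upper = ½ρ(v_upper² − v_lower²).
ΔP = ½·1.21·(83.9² − 68.7²) = 1400 Pa.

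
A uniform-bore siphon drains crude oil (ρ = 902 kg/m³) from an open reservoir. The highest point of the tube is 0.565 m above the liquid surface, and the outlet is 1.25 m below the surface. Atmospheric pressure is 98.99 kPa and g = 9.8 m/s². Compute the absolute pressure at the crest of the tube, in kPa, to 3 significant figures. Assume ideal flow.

P_top ≈ 82.9 kPa

The outlet speed comes from Torricelli: v = √(2g·1.25) = 4.95 m/s.
The bore is uniform, so the speed at the crest is the same v. Bernoulli surface→crest: P_atm = P_top + ½ρv² + ρg·h_top.
P_top = 98990 − ½·902·4.95² − 902·9.8·0.565 = 82900 Pa.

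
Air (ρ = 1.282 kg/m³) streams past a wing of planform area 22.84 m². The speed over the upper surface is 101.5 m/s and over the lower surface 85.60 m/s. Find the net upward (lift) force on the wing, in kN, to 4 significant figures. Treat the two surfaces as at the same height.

F ≈ 43.55 kN

From P + ½ρv² = const at equal height, P_low − P_up = ½ρ(v_up² − v_low²).
ΔP = ½·1.282·(101.5² − 85.60²) = 1907 Pa.
Lift = ΔP · A = 1907 × 22.84 = 43550 N.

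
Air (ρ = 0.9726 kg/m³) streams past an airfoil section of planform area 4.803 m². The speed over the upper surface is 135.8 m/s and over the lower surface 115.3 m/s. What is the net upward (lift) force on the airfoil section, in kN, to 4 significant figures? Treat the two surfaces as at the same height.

The faster flow above has the lower pressure; Bernoulli (same height) gives ΔP = ½ρ(v_up² − v_low²).
ΔP = ½·0.9726·(135.8² − 115.3²) = 2503 Pa.
Lift = ΔP · A = 2503 × 4.803 = 12020 N.

12.02 kN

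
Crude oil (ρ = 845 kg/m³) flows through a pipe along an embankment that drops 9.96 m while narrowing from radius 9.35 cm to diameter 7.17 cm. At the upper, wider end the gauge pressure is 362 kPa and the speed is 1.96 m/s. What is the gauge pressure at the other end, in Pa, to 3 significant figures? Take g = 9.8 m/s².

P₂ ≈ 371000 Pa

The volume flow rate is constant, so v₂ = (A₁/A₂)v₁ = (275/40.4)·1.96 = 13.3 m/s.
Energy conservation along the streamline gives P₂ = P₁ − ½ρ(v₂² − v₁²) − ρg(h₂ − h₁).
P₂ = 362000 + ½·845·(1.96² − 13.3²) − 845·9.8·(−9.96) = 362000 + (-73500) − (-82500) = 371000 Pa.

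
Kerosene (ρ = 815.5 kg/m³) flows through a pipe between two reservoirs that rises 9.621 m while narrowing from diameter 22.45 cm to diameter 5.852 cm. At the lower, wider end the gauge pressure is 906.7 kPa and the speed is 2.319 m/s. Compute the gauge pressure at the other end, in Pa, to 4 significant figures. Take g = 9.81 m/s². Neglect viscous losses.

By continuity, v₂ = v₁·A₁/A₂ = 2.319·(395.8/26.90) = 34.13 m/s.
Bernoulli: P₁ + ½ρv₁² + ρg h₁ = P₂ + ½ρv₂² + ρg h₂, so P₂ = P₁ + ½ρ(v₁² − v₂²) − ρg(h₂ − h₁).
P₂ = 906700 + ½·815.5·(2.319² − 34.13²) − 815.5·9.81·(+9.621) = 906700 + (-472800) − (76970) = 357000 Pa.

P₂ ≈ 357000 Pa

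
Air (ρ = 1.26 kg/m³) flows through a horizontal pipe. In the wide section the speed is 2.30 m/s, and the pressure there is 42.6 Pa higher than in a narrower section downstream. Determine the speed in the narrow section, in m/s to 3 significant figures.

v₂ = 8.54 m/s

With h₁ = h₂, rearranging Bernoulli gives v₂ = √(v₁² + 2ΔP/ρ).
v₂ = √(2.30² + 2·42.6/1.26) = √(5.29 + 67.6) = 8.54 m/s.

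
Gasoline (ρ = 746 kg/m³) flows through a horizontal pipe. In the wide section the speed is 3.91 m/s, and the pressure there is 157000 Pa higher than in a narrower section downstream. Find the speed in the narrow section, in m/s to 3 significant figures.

v₂ ≈ 20.9 m/s

Horizontal Bernoulli: P₁ + ½ρv₁² = P₂ + ½ρv₂², so v₂² = v₁² + 2(P₁ − P₂)/ρ.
v₂ = √(3.91² + 2·157000/746) = √(15.3 + 421) = 20.9 m/s.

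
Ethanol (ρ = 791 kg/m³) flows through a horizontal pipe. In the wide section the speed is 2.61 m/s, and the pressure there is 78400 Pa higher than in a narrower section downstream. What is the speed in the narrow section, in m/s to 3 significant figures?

Horizontal Bernoulli: P₁ + ½ρv₁² = P₂ + ½ρv₂², so v₂² = v₁² + 2(P₁ − P₂)/ρ.
v₂ = √(2.61² + 2·78400/791) = √(6.81 + 198) = 14.3 m/s.

14.3 m/s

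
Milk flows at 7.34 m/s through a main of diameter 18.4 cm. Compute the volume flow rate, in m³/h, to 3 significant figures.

Q ≈ 703 m³/h

Q = A·v = 0.0266 m² × 7.34 m/s = 0.195 m³/s.
Converting: 0.195 m³/s × 3600 = 703 m³/h.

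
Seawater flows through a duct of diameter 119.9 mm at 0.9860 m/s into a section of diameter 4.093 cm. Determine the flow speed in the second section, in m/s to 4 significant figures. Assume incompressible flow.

Mass conservation (A₁v₁ = A₂v₂) gives v₂ = 0.9860 × 112.9/13.16 = 8.461 m/s.

v₂ = 8.461 m/s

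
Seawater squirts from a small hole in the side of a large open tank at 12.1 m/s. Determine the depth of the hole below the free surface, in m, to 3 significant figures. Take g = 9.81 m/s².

7.46 m

Inverting v = √(2gh) gives h = v² / 2g.
h = 12.1²/(2·9.81) = 146/19.62 = 7.46 m.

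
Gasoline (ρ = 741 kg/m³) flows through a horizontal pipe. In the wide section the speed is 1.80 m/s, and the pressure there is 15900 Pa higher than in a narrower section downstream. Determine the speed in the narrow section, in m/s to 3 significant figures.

v₂ ≈ 6.79 m/s

Along the level pipe P + ½ρv² is conserved, hence v₂² = v₁² + 2(P₁ − P₂)/ρ.
v₂ = √(1.80² + 2·15900/741) = √(3.24 + 42.9) = 6.79 m/s.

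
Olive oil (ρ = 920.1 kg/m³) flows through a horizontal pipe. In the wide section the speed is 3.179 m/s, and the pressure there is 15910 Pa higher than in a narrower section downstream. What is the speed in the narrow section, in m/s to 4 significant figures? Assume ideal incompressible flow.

Along the level pipe P + ½ρv² is conserved, hence v₂² = v₁² + 2(P₁ − P₂)/ρ.
v₂ = √(3.179² + 2·15910/920.1) = √(10.11 + 34.58) = 6.685 m/s.

v₂ ≈ 6.685 m/s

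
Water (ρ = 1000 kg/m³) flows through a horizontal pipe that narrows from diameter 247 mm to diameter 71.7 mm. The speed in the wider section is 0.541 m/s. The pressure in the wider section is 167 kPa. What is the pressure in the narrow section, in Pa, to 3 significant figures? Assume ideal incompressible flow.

By continuity, v₂ = v₁·A₁/A₂ = 0.541·(479/40.4) = 6.42 m/s.
Bernoulli (h₁ = h₂): P₁ − P₂ = ½ρ(v₂² − v₁²).
P₂ = P₁ − ½ρ(v₂² − v₁²) = 167000 − ½·1000·(6.42² − 0.541²) = 167000 − 20500 = 147000 Pa.

147000 Pa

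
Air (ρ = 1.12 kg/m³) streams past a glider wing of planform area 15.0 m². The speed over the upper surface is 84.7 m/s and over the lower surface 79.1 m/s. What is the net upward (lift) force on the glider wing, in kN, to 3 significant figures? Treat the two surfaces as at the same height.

F ≈ 7.71 kN

From P + ½ρv² = const at equal height, P_low − P_up = ½ρ(v_up² − v_low²).
ΔP = ½·1.12·(84.7² − 79.1²) = 514 Pa.
Lift = ΔP · A = 514 × 15.0 = 7710 N.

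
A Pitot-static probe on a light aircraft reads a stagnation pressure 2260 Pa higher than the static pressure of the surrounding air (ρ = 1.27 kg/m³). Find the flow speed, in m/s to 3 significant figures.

Bernoulli between the free stream and the stagnation point: ½ρv² = P_stag − P_static.
v = √(2ΔP/ρ) = √(2·2260/1.27) = 59.7 m/s.

v = 59.7 m/s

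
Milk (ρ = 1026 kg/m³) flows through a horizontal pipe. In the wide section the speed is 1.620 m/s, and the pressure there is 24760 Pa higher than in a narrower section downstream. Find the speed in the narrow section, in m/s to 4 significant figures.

v₂ = 7.134 m/s

Horizontal Bernoulli: P₁ + ½ρv₁² = P₂ + ½ρv₂², so v₂² = v₁² + 2(P₁ − P₂)/ρ.
v₂ = √(1.620² + 2·24760/1026) = √(2.624 + 48.27) = 7.134 m/s.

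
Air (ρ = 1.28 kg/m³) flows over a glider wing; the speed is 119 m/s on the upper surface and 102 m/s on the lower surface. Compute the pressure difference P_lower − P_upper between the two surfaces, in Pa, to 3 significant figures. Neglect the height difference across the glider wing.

With negligible Δh, P + ½ρv² is constant, so P_low − P_up = ½ρ(v_up² − v_low²).
ΔP = ½·1.28·(119² − 102²) = 2400 Pa.

ΔP ≈ 2400 Pa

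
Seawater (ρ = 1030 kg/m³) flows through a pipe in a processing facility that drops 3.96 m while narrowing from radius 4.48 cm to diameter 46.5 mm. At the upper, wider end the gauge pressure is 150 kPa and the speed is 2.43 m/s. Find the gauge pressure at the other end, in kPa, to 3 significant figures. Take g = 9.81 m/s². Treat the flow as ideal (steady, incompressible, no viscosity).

Mass conservation (A₁v₁ = A₂v₂) gives v₂ = 2.43 × 63.1/17.0 = 9.02 m/s.
Energy conservation along the streamline gives P₂ = P₁ − ½ρ(v₂² − v₁²) − ρg(h₂ − h₁).
P₂ = 150000 + ½·1030·(2.43² − 9.02²) − 1030·9.81·(−3.96) = 150000 + (-38900) − (-40000) = 151000 Pa.

P₂ ≈ 151 kPa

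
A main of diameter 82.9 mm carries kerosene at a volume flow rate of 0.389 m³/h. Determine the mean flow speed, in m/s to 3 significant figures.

v = 0.0200 m/s

Q = 0.389 m³/h = 0.000108 m³/s.
v = Q/A = 0.000108 / 0.00540 = 0.0200 m/s.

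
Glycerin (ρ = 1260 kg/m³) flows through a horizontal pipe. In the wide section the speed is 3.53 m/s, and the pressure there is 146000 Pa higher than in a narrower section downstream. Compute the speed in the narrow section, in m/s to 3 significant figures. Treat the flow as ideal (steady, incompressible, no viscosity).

v₂ ≈ 15.6 m/s

Along the level pipe P + ½ρv² is conserved, hence v₂² = v₁² + 2(P₁ − P₂)/ρ.
v₂ = √(3.53² + 2·146000/1260) = √(12.5 + 232) = 15.6 m/s.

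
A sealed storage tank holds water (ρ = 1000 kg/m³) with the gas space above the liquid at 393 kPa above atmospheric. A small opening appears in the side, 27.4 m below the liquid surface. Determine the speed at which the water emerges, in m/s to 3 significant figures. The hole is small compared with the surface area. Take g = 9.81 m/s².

v ≈ 36.4 m/s

Take point 1 at the surface (v₁ ≈ 0) and point 2 at the hole (at atmospheric pressure). Bernoulli: P₁ + ρg h = P_atm + ½ρv₂².
With P₁ − P_atm = 393000 Pa, v₂ = √(2gh + 2ΔP/ρ) = √(2·9.81·27.4 + 2·393000/1000) = 36.4 m/s.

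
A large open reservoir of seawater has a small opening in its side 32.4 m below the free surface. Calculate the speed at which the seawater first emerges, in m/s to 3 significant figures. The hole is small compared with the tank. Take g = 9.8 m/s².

Torricelli's result v = √(2gh) gives v = √(2·9.8·32.4) = 25.2 m/s.

25.2 m/s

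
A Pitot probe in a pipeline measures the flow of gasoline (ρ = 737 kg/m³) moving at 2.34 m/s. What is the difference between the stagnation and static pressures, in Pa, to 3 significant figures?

At the stagnation point the flow is brought to rest, so Bernoulli gives P_stag − P_static = ½ρv².
ΔP = ½·737·2.34² = 2020 Pa.

ΔP = 2020 Pa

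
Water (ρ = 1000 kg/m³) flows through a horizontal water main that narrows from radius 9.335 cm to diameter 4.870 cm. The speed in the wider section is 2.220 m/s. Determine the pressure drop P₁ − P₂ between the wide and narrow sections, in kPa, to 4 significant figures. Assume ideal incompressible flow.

Mass conservation (A₁v₁ = A₂v₂) gives v₂ = 2.220 × 273.8/18.63 = 32.63 m/s.
Bernoulli (h₁ = h₂): P₁ − P₂ = ½ρ(v₂² − v₁²).
P₁ − P₂ = ½·1000·(32.63² − 2.220²) = ½·1000·1060 = 529800 Pa.

ΔP ≈ 529.8 kPa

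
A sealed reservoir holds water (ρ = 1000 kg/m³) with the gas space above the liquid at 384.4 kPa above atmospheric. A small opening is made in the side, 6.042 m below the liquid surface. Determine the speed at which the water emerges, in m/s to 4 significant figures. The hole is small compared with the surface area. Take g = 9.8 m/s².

v ≈ 29.79 m/s

Take point 1 at the surface (v₁ ≈ 0) and point 2 at the hole (at atmospheric pressure). Bernoulli: P₁ + ρg h = P_atm + ½ρv₂².
With P₁ − P_atm = 384400 Pa, v₂ = √(2gh + 2ΔP/ρ) = √(2·9.8·6.042 + 2·384400/1000) = 29.79 m/s.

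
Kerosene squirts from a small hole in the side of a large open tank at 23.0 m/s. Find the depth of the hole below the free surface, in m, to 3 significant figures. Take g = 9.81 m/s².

h ≈ 27.0 m

Inverting v = √(2gh) gives h = v² / 2g.
h = 23.0²/(2·9.81) = 529/19.62 = 27.0 m.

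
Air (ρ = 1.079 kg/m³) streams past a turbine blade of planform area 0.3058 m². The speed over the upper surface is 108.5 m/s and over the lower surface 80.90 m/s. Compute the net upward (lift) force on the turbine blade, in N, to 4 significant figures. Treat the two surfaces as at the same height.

With equal heights on the two surfaces, Bernoulli gives P_lower − P_upper = ½ρ(v_upper² − v_lower²).
ΔP = ½·1.079·(108.5² − 80.90²) = 2820 Pa.
Lift = ΔP · A = 2820 × 0.3058 = 862.4 N.

862.4 N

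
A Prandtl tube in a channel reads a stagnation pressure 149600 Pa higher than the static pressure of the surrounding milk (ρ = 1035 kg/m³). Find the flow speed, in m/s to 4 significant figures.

v ≈ 17.00 m/s

At the stagnation point the flow is brought to rest, so Bernoulli gives P_stag − P_static = ½ρv².
v = √(2ΔP/ρ) = √(2·149600/1035) = 17.00 m/s.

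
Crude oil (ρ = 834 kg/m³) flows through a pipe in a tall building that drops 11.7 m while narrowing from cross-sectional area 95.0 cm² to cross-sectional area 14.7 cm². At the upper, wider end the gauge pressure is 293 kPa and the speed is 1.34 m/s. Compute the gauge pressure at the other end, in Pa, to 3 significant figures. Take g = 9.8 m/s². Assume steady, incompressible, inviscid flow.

358000 Pa

Continuity gives A₁v₁ = A₂v₂, so v₂ = (95.0 cm²)/(14.7 cm²) × 1.34 m/s = 8.66 m/s.
Energy conservation along the streamline gives P₂ = P₁ − ½ρ(v₂² − v₁²) − ρg(h₂ − h₁).
P₂ = 293000 + ½·834·(1.34² − 8.66²) − 834·9.8·(−11.7) = 293000 + (-30500) − (-95600) = 358000 Pa.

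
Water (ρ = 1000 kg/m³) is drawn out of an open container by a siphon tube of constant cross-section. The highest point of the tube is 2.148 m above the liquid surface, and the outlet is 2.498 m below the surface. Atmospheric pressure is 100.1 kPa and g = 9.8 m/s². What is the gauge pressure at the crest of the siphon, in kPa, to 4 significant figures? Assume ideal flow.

-45.53 kPa

The outlet speed comes from Torricelli: v = √(2g·2.498) = 6.997 m/s.
With constant cross-section the crest speed equals v; applying Bernoulli from the surface up to the crest, P_top = P_atm − ½ρv² − ρg·h_top.
P_top = 100100 − ½·1000·6.997² − 1000·9.8·2.148 = 54570 Pa. So P_gauge = P_top − P_atm = -45530 Pa.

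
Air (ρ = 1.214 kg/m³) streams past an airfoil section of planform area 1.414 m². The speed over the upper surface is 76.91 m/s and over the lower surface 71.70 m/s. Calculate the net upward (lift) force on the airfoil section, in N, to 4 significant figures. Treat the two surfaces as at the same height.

The faster flow above has the lower pressure; Bernoulli (same height) gives ΔP = ½ρ(v_up² − v_low²).
ΔP = ½·1.214·(76.91² − 71.70²) = 470.0 Pa.
Lift = ΔP · A = 470.0 × 1.414 = 664.5 N.

664.5 N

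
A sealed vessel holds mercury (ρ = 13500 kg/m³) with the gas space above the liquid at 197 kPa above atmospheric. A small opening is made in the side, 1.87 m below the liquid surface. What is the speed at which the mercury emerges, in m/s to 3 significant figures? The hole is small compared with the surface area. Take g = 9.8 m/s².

Take point 1 at the surface (v₁ ≈ 0) and point 2 at the hole (at atmospheric pressure). Bernoulli: P₁ + ρg h = P_atm + ½ρv₂².
With P₁ − P_atm = 197000 Pa, v₂ = √(2gh + 2ΔP/ρ) = √(2·9.8·1.87 + 2·197000/13500) = 8.11 m/s.

8.11 m/s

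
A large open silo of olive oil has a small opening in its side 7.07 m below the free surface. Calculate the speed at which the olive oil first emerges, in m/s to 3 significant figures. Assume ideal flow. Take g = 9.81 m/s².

With the surface at rest and both surface and jet at atmospheric pressure, Bernoulli gives ρg h = ½ρv², so v = √(2gh) = √(2·9.81·7.07) = 11.8 m/s.

v ≈ 11.8 m/s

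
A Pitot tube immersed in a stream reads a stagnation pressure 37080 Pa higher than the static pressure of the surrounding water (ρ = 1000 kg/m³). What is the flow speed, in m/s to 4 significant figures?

v = 8.612 m/s

At the stagnation point the flow is brought to rest, so Bernoulli gives P_stag − P_static = ½ρv².
v = √(2ΔP/ρ) = √(2·37080/1000) = 8.612 m/s.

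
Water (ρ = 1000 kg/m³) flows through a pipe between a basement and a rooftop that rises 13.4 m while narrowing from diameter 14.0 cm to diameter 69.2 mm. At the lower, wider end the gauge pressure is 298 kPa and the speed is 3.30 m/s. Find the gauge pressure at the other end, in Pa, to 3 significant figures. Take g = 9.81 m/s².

P₂ ≈ 80800 Pa

By continuity, v₂ = v₁·A₁/A₂ = 3.30·(154/37.6) = 13.5 m/s.
Applying Bernoulli between the two ends and solving for P₂: P₂ = P₁ + ½ρ(v₁² − v₂²) − ρgΔh.
P₂ = 298000 + ½·1000·(3.30² − 13.5²) − 1000·9.81·(+13.4) = 298000 + (-85800) − (131000) = 80800 Pa.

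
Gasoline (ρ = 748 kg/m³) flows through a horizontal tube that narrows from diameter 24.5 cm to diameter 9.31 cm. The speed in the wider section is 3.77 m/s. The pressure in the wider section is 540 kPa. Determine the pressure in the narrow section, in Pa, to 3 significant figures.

The volume flow rate is constant, so v₂ = (A₁/A₂)v₁ = (471/68.1)·3.77 = 26.1 m/s.
Along the horizontal streamline, P + ½ρv² is constant.
P₂ = P₁ − ½ρ(v₂² − v₁²) = 540000 − ½·748·(26.1² − 3.77²) = 540000 − 250000 = 290000 Pa.

P₂ = 290000 Pa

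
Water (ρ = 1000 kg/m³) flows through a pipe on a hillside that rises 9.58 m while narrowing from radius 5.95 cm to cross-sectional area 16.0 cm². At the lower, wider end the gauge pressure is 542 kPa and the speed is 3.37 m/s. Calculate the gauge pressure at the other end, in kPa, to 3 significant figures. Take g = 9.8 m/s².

P₂ ≈ 179 kPa

The volume flow rate is constant, so v₂ = (A₁/A₂)v₁ = (111/16.0)·3.37 = 23.4 m/s.
Applying Bernoulli between the two ends and solving for P₂: P₂ = P₁ + ½ρ(v₁² − v₂²) − ρgΔh.
P₂ = 542000 + ½·1000·(3.37² − 23.4²) − 1000·9.8·(+9.58) = 542000 + (-269000) − (93900) = 179000 Pa.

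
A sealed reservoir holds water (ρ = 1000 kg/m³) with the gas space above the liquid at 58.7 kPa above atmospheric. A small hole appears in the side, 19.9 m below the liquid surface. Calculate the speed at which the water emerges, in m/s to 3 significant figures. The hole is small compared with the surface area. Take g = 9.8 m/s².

Take point 1 at the surface (v₁ ≈ 0) and point 2 at the hole (at atmospheric pressure). Bernoulli: P₁ + ρg h = P_atm + ½ρv₂².
With P₁ − P_atm = 58700 Pa, v₂ = √(2gh + 2ΔP/ρ) = √(2·9.8·19.9 + 2·58700/1000) = 22.5 m/s.

v ≈ 22.5 m/s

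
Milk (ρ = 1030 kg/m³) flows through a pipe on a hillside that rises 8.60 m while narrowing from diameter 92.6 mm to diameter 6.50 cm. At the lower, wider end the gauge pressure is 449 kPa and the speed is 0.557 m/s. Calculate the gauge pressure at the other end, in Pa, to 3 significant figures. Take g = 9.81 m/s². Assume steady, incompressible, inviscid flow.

The volume flow rate is constant, so v₂ = (A₁/A₂)v₁ = (67.3/33.2)·0.557 = 1.13 m/s.
Bernoulli: P₁ + ½ρv₁² + ρg h₁ = P₂ + ½ρv₂² + ρg h₂, so P₂ = P₁ + ½ρ(v₁² − v₂²) − ρg(h₂ − h₁).
P₂ = 449000 + ½·1030·(0.557² − 1.13²) − 1030·9.81·(+8.60) = 449000 + (-498) − (86900) = 362000 Pa.

P₂ ≈ 362000 Pa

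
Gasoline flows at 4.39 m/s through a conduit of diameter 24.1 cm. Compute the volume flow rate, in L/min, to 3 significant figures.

Q ≈ 12000 L/min

Q = A·v = 0.0456 m² × 4.39 m/s = 0.200 m³/s.
Converting: 0.200 m³/s × 60000 = 12000 L/min.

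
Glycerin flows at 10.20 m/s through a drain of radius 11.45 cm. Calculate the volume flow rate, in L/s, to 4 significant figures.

Q = A·v = 0.04119 m² × 10.20 m/s = 0.4201 m³/s.
Converting: 0.4201 m³/s × 1000 = 420.1 L/s.

Q ≈ 420.1 L/s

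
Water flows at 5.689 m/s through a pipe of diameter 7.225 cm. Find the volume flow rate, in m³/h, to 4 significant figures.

Q = A·v = 0.004100 m² × 5.689 m/s = 0.02332 m³/s.
Converting: 0.02332 m³/s × 3600 = 83.97 m³/h.

83.97 m³/h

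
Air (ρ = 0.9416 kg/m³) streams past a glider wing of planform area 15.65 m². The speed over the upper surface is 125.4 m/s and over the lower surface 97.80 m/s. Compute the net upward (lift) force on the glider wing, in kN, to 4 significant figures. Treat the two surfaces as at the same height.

F = 45.39 kN

With equal heights on the two surfaces, Bernoulli gives P_lower − P_upper = ½ρ(v_upper² − v_lower²).
ΔP = ½·0.9416·(125.4² − 97.80²) = 2900 Pa.
Lift = ΔP · A = 2900 × 15.65 = 45390 N.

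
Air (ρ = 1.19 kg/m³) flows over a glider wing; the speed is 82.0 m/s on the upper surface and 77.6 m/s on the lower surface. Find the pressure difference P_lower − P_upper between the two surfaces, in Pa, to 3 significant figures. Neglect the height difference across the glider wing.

With negligible Δh, P + ½ρv² is constant, so P_low − P_up = ½ρ(v_up² − v_low²).
ΔP = ½·1.19·(82.0² − 77.6²) = 418 Pa.

ΔP ≈ 418 Pa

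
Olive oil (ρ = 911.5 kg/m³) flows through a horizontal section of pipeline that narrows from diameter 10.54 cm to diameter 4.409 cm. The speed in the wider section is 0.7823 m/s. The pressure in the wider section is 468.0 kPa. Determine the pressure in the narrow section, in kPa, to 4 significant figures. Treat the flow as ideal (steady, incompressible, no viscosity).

By continuity, v₂ = v₁·A₁/A₂ = 0.7823·(87.25/15.27) = 4.471 m/s.
With no height change, Bernoulli's equation is P₁ + ½ρv₁² = P₂ + ½ρv₂².
P₂ = P₁ − ½ρ(v₂² − v₁²) = 468000 − ½·911.5·(4.471² − 0.7823²) = 468000 − 8830 = 459200 Pa.

P₂ ≈ 459.2 kPa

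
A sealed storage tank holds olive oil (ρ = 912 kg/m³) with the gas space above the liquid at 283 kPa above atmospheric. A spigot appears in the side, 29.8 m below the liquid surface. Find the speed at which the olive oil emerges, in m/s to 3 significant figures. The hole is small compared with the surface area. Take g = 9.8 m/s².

34.7 m/s

Take point 1 at the surface (v₁ ≈ 0) and point 2 at the hole (at atmospheric pressure). Bernoulli: P₁ + ρg h = P_atm + ½ρv₂².
With P₁ − P_atm = 283000 Pa, v₂ = √(2gh + 2ΔP/ρ) = √(2·9.8·29.8 + 2·283000/912) = 34.7 m/s.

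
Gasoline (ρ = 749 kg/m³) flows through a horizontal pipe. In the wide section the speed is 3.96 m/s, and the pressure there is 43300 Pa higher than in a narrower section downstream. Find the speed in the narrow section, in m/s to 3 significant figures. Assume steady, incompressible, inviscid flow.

v₂ ≈ 11.5 m/s

Along the level pipe P + ½ρv² is conserved, hence v₂² = v₁² + 2(P₁ − P₂)/ρ.
v₂ = √(3.96² + 2·43300/749) = √(15.7 + 116) = 11.5 m/s.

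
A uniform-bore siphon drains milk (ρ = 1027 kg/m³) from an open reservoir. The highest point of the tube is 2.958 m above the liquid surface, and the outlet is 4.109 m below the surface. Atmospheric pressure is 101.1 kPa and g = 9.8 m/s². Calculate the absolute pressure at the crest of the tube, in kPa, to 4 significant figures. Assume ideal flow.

Bernoulli surface→outlet gives ½v² = g·h_out, so v = √(2·9.8·4.109) = 8.974 m/s.
With constant cross-section the crest speed equals v; applying Bernoulli from the surface up to the crest, P_top = P_atm − ½ρv² − ρg·h_top.
P_top = 101100 − ½·1027·8.974² − 1027·9.8·2.958 = 29970 Pa.

29.97 kPa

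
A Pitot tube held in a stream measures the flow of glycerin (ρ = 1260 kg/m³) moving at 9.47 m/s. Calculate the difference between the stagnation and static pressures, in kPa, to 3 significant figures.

Bernoulli between the free stream and the stagnation point: ½ρv² = P_stag − P_static.
ΔP = ½·1260·9.47² = 56500 Pa.

ΔP ≈ 56.5 kPa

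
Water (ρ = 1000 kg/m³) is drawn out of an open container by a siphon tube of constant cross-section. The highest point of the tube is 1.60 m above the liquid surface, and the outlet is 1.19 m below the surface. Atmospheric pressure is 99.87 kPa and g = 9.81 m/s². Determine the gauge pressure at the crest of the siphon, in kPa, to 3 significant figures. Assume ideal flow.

P_gauge ≈ -27.4 kPa

The outlet speed comes from Torricelli: v = √(2g·1.19) = 4.83 m/s.
With constant cross-section the crest speed equals v; applying Bernoulli from the surface up to the crest, P_top = P_atm − ½ρv² − ρg·h_top.
P_top = 99870 − ½·1000·4.83² − 1000·9.81·1.60 = 72500 Pa. So P_gauge = P_top − P_atm = -27400 Pa.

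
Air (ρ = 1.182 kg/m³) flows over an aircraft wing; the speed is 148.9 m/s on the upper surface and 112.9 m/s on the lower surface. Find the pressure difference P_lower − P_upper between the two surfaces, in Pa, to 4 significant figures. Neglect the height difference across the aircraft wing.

The pressure is lower where the speed is higher: ΔP = ½ρ(v_up² − v_low²).
ΔP = ½·1.182·(148.9² − 112.9²) = 5570 Pa.

5570 Pa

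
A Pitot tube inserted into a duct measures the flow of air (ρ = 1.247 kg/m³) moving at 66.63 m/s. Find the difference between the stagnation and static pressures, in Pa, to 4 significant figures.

ΔP ≈ 2768 Pa

Bernoulli between the free stream and the stagnation point: ½ρv² = P_stag − P_static.
ΔP = ½·1.247·66.63² = 2768 Pa.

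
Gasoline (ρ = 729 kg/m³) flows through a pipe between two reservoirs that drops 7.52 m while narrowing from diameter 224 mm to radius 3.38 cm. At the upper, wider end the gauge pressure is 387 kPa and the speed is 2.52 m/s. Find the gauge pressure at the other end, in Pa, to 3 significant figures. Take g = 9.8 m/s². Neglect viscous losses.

P₂ ≈ 164000 Pa

The volume flow rate is constant, so v₂ = (A₁/A₂)v₁ = (394/35.9)·2.52 = 27.7 m/s.
Bernoulli: P₁ + ½ρv₁² + ρg h₁ = P₂ + ½ρv₂² + ρg h₂, so P₂ = P₁ + ½ρ(v₁² − v₂²) − ρg(h₂ − h₁).
P₂ = 387000 + ½·729·(2.52² − 27.7²) − 729·9.8·(−7.52) = 387000 + (-277000) − (-53700) = 164000 Pa.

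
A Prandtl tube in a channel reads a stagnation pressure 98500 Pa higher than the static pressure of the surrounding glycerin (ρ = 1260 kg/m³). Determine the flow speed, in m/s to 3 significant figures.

12.5 m/s

The dynamic pressure equals the rise in static pressure at the stagnation point: ΔP = ½ρv².
v = √(2ΔP/ρ) = √(2·98500/1260) = 12.5 m/s.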